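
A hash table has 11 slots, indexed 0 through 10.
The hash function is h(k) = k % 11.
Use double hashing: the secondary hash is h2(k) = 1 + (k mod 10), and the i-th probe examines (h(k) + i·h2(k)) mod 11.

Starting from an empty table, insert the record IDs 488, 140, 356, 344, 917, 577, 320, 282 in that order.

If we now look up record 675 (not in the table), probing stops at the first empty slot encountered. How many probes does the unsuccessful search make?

2

Insert 488: h=4, slot 4 empty -> index 4.
Insert 140: h=8, slot 8 empty -> index 8.
Insert 356: h=4, h2=7, slot 4 occupied -> index 0.
Insert 344: h=3, slot 3 empty -> index 3.
Insert 917: h=4, h2=8, slot 4 occupied -> index 1.
Insert 577: h=5, slot 5 empty -> index 5.
Insert 320: h=1, h2=1, slot 1 occupied -> index 2.
Insert 282: h=7, slot 7 empty -> index 7.
Table: [356, 917, 320, 344, 488, 577, ., 282, 140, ., .]
Lookup 675: h=4, h2=6, probe 4,10 → slot 10 empty, not found.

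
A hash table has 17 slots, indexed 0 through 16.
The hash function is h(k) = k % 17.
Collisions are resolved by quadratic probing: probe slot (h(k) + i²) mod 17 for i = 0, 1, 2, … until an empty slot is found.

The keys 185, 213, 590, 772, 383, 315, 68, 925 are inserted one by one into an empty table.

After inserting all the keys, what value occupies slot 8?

Insert 185: h=15, slot 15 empty → index 15.
Insert 213: h=9, slot 9 empty → index 9.
Insert 590: h=12, slot 12 empty → index 12.
Insert 772: h=7, slot 7 empty → index 7.
Insert 383: h=9, slot 9 occupied → index 10.
Insert 315: h=9, slots 9,10 occupied → index 13.
Insert 68: h=0, slot 0 empty → index 0.
Insert 925: h=7, slot 7 occupied → index 8.
Table: [68, _, _, _, _, _, _, 772, 925, 213, 383, _, 590, 315, _, 185, _]

925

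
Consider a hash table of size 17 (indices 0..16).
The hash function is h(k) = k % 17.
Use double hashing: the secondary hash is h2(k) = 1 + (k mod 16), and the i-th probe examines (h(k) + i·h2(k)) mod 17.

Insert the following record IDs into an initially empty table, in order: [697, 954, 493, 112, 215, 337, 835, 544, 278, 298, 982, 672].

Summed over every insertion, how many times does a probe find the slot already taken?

9

697 hashes to 0; slot 0 is free → place at 0.
954 hashes to 2; slot 2 is free → place at 2.
493 hashes to 0, h2=14; 0 taken → place at 14.
112 hashes to 10; slot 10 is free → place at 10.
215 hashes to 11; slot 11 is free → place at 11.
337 hashes to 14, h2=2; 14 taken → place at 16.
835 hashes to 2, h2=4; 2 taken → place at 6.
544 hashes to 0, h2=1; 0 taken → place at 1.
278 hashes to 6, h2=7; 6 taken → place at 13.
298 hashes to 9; slot 9 is free → place at 9.
982 hashes to 13, h2=7; 13 taken → place at 3.
672 hashes to 9, h2=1; 9,10,11 taken → place at 12.
Table: [697, 544, 954, 982, -, -, 835, -, -, 298, 112, 215, 672, 278, 493, -, 337]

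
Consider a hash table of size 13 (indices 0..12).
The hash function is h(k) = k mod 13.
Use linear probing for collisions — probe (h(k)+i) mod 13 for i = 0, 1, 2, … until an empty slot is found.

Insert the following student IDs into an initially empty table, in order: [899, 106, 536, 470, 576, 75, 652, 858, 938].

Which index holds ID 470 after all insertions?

899: h=2 → slot 2
106: h=2, probe 2,3 → slot 3
536: h=3, probe 3,4 → slot 4
470: h=2, probe 2,3,4,5 → slot 5
576: h=4, probe 4,5,6 → slot 6
75: h=10 → slot 10
652: h=2, probe 2,3,4,5,6,7 → slot 7
858: h=0 → slot 0
938: h=2, probe 2,3,4,5,6,7,8 → slot 8
Table: [858, -, 899, 106, 536, 470, 576, 652, 938, -, 75, -, -]

5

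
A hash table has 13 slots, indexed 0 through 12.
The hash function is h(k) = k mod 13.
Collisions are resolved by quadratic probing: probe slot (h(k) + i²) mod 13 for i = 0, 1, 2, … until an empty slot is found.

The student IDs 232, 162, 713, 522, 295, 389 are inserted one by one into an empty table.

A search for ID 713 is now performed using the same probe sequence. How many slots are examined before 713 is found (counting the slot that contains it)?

232: h=11 -> slot 11
162: h=6 -> slot 6
713: h=11, probe 11,12 -> slot 12
522: h=2 -> slot 2
295: h=9 -> slot 9
389: h=12, probe 12,0 -> slot 0
Table: [389, ∅, 522, ∅, ∅, ∅, 162, ∅, ∅, 295, ∅, 232, 713]
Lookup 713: h=11, probe 11,12 → found at 12.

2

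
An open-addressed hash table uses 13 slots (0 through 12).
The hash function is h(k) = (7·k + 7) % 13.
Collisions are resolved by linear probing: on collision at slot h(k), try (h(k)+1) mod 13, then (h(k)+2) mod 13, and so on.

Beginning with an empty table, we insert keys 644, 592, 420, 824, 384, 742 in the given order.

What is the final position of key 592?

5

644: h=4 -> slot 4
592: h=4, probe 4,5 -> slot 5
420: h=9 -> slot 9
824: h=3 -> slot 3
384: h=4, probe 4,5,6 -> slot 6
742: h=1 -> slot 1
Table: [_, 742, _, 824, 644, 592, 384, _, _, 420, _, _, _]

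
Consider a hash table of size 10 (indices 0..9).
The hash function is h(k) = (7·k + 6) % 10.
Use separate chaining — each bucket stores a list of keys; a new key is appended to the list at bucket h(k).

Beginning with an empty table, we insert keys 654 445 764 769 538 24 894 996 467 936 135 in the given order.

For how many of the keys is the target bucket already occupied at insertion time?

654 → bucket 4
445 → bucket 1
764 → bucket 4 (collision)
769 → bucket 9
538 → bucket 2
24 → bucket 4 (collision)
894 → bucket 4 (collision)
996 → bucket 8
467 → bucket 5
936 → bucket 8 (collision)
135 → bucket 1 (collision)
Final buckets:
0: -
1: 445 -> 135
2: 538
3: -
4: 654 -> 764 -> 24 -> 894
5: 467
6: -
7: -
8: 996 -> 936
9: 769

5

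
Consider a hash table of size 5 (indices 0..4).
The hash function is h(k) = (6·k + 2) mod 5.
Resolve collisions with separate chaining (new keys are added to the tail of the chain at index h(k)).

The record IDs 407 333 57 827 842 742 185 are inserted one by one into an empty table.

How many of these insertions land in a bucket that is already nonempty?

4

407 → bucket 4
333 → bucket 0
57 → bucket 4 (collision)
827 → bucket 4 (collision)
842 → bucket 4 (collision)
742 → bucket 4 (collision)
185 → bucket 2
Final buckets:
0: 333
1: .
2: 185
3: .
4: 407 -> 57 -> 827 -> 842 -> 742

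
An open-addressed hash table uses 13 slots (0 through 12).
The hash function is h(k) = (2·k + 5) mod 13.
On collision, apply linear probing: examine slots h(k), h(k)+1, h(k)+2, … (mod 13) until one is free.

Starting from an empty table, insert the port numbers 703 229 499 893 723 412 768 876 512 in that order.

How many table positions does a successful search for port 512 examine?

3

703 hashes to 7; slot 7 is free -> place at 7.
229 hashes to 8; slot 8 is free -> place at 8.
499 hashes to 2; slot 2 is free -> place at 2.
893 hashes to 10; slot 10 is free -> place at 10.
723 hashes to 8; 8 taken -> place at 9.
412 hashes to 10; 10 taken -> place at 11.
768 hashes to 7; 7,8,9,10,11 taken -> place at 12.
876 hashes to 2; 2 taken -> place at 3.
512 hashes to 2; 2,3 taken -> place at 4.
Table: [—, —, 499, 876, 512, —, —, 703, 229, 723, 893, 412, 768]
Lookup 512: h=2, probe 2,3,4 → found at 4.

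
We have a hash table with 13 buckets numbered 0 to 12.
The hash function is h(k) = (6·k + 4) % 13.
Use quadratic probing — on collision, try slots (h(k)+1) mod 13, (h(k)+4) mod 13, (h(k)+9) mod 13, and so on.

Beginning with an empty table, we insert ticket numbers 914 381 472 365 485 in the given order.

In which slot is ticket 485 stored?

11

914 hashes to 2; slot 2 is free → place at 2.
381 hashes to 2; 2 taken → place at 3.
472 hashes to 2; 2,3 taken → place at 6.
365 hashes to 10; slot 10 is free → place at 10.
485 hashes to 2; 2,3,6 taken → place at 11.
Table: [_, _, 914, 381, _, _, 472, _, _, _, 365, 485, _]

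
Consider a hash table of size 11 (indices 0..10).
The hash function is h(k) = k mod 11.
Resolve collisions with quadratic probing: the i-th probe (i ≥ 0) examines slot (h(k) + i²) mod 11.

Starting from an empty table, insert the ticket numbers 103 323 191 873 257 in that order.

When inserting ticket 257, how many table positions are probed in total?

5

Insert 103: h=4, slot 4 empty → index 4.
Insert 323: h=4, slot 4 occupied → index 5.
Insert 191: h=4, slots 4,5 occupied → index 8.
Insert 873: h=4, slots 4,5,8 occupied → index 2.
Insert 257: h=4, slots 4,5,8,2 occupied → index 9.
Table: [-, -, 873, -, 103, 323, -, -, 191, 257, -]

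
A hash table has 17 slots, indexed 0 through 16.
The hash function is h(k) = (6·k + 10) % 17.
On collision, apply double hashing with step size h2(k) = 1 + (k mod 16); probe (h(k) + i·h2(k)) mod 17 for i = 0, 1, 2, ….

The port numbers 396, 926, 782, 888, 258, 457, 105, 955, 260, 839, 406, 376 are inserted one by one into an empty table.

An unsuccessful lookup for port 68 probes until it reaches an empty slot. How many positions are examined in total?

396 hashes to 6; slot 6 is free → place at 6.
926 hashes to 7; slot 7 is free → place at 7.
782 hashes to 10; slot 10 is free → place at 10.
888 hashes to 0; slot 0 is free → place at 0.
258 hashes to 11; slot 11 is free → place at 11.
457 hashes to 15; slot 15 is free → place at 15.
105 hashes to 11, h2=10; 11 taken → place at 4.
955 hashes to 11, h2=12; 11,6 taken → place at 1.
260 hashes to 6, h2=5; 6,11 taken → place at 16.
839 hashes to 12; slot 12 is free → place at 12.
406 hashes to 15, h2=7; 15 taken → place at 5.
376 hashes to 5, h2=9; 5 taken → place at 14.
Table: [888, 955, ∅, ∅, 105, 406, 396, 926, ∅, ∅, 782, 258, 839, ∅, 376, 457, 260]
Lookup 68: h=10, h2=5, probe 10,15,3 → slot 3 empty, not found.

3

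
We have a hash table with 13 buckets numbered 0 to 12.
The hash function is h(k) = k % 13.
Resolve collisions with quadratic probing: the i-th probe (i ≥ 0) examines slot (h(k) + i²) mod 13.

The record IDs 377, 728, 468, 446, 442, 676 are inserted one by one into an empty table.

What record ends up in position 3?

676

377: h=0 → slot 0
728: h=0, probe 0,1 → slot 1
468: h=0, probe 0,1,4 → slot 4
446: h=4, probe 4,5 → slot 5
442: h=0, probe 0,1,4,9 → slot 9
676: h=0, probe 0,1,4,9,3 → slot 3
Table: [377, 728, —, 676, 468, 446, —, —, —, 442, —, —, —]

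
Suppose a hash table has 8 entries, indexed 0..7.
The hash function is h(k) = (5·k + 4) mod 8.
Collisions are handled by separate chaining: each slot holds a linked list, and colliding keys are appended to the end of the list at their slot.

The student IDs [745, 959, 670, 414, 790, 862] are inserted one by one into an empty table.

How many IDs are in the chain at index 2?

Insert 745: h=1, bucket 1 empty -> new chain.
Insert 959: h=7, bucket 7 empty -> new chain.
Insert 670: h=2, bucket 2 empty -> new chain.
Insert 414: h=2, bucket 2 nonempty -> append to chain.
Insert 790: h=2, bucket 2 nonempty -> append to chain.
Insert 862: h=2, bucket 2 nonempty -> append to chain.
Final buckets:
0: -
1: 745
2: 670 -> 414 -> 790 -> 862
3: -
4: -
5: -
6: -
7: 959

4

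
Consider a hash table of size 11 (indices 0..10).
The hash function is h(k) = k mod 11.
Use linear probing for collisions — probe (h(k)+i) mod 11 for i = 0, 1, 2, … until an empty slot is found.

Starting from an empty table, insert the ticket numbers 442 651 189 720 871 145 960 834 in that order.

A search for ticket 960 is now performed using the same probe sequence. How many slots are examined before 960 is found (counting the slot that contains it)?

6

Insert 442: h=2, slot 2 empty => index 2.
Insert 651: h=2, slot 2 occupied => index 3.
Insert 189: h=2, slots 2,3 occupied => index 4.
Insert 720: h=5, slot 5 empty => index 5.
Insert 871: h=2, slots 2,3,4,5 occupied => index 6.
Insert 145: h=2, slots 2,3,4,5,6 occupied => index 7.
Insert 960: h=3, slots 3,4,5,6,7 occupied => index 8.
Insert 834: h=9, slot 9 empty => index 9.
Table: [_, _, 442, 651, 189, 720, 871, 145, 960, 834, _]
Lookup 960: h=3, probe 3,4,5,6,7,8 → found at 8.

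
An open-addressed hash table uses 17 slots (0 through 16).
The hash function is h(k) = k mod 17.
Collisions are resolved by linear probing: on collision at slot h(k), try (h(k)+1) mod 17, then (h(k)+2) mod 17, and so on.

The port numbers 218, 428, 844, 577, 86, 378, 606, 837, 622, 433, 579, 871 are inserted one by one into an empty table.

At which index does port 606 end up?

12

218 hashes to 14; slot 14 is free → place at 14.
428 hashes to 3; slot 3 is free → place at 3.
844 hashes to 11; slot 11 is free → place at 11.
577 hashes to 16; slot 16 is free → place at 16.
86 hashes to 1; slot 1 is free → place at 1.
378 hashes to 4; slot 4 is free → place at 4.
606 hashes to 11; 11 taken → place at 12.
837 hashes to 4; 4 taken → place at 5.
622 hashes to 10; slot 10 is free → place at 10.
433 hashes to 8; slot 8 is free → place at 8.
579 hashes to 1; 1 taken → place at 2.
871 hashes to 4; 4,5 taken → place at 6.
Table: [., 86, 579, 428, 378, 837, 871, ., 433, ., 622, 844, 606, ., 218, ., 577]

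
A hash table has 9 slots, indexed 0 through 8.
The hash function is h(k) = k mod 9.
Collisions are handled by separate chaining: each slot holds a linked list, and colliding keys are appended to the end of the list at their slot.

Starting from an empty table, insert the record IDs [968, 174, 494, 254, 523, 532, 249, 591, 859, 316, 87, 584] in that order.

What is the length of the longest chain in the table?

3

968 → bucket 5
174 → bucket 3
494 → bucket 8
254 → bucket 2
523 → bucket 1
532 → bucket 1 (collision)
249 → bucket 6
591 → bucket 6 (collision)
859 → bucket 4
316 → bucket 1 (collision)
87 → bucket 6 (collision)
584 → bucket 8 (collision)
Final buckets:
0: ∅
1: 523 -> 532 -> 316
2: 254
3: 174
4: 859
5: 968
6: 249 -> 591 -> 87
7: ∅
8: 494 -> 584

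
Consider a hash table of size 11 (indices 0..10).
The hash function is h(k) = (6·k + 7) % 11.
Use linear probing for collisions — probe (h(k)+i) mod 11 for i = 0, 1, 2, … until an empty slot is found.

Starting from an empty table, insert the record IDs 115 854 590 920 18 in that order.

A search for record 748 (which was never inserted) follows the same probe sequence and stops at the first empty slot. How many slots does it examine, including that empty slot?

3

115 hashes to 4; slot 4 is free => place at 4.
854 hashes to 5; slot 5 is free => place at 5.
590 hashes to 5; 5 taken => place at 6.
920 hashes to 5; 5,6 taken => place at 7.
18 hashes to 5; 5,6,7 taken => place at 8.
Table: [∅, ∅, ∅, ∅, 115, 854, 590, 920, 18, ∅, ∅]
Lookup 748: h=7, probe 7,8,9 → slot 9 empty, not found.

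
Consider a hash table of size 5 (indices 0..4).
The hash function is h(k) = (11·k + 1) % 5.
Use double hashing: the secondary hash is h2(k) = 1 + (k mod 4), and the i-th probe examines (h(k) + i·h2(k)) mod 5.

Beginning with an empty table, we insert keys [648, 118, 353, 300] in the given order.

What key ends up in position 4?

648

648: h=4 => slot 4
118: h=4, h2=3, probe 4,2 => slot 2
353: h=4, h2=2, probe 4,1 => slot 1
300: h=1, h2=1, probe 1,2,3 => slot 3
Table: [., 353, 118, 300, 648]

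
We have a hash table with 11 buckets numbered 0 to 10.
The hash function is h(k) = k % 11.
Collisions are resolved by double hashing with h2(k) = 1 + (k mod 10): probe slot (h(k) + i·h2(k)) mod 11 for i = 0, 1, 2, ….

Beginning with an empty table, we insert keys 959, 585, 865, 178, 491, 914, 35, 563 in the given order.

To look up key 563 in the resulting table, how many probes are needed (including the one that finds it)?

2

959 hashes to 2; slot 2 is free -> place at 2.
585 hashes to 2, h2=6; 2 taken -> place at 8.
865 hashes to 7; slot 7 is free -> place at 7.
178 hashes to 2, h2=9; 2 taken -> place at 0.
491 hashes to 7, h2=2; 7 taken -> place at 9.
914 hashes to 1; slot 1 is free -> place at 1.
35 hashes to 2, h2=6; 2,8 taken -> place at 3.
563 hashes to 2, h2=4; 2 taken -> place at 6.
Table: [178, 914, 959, 35, ., ., 563, 865, 585, 491, .]
Lookup 563: h=2, h2=4, probe 2,6 → found at 6.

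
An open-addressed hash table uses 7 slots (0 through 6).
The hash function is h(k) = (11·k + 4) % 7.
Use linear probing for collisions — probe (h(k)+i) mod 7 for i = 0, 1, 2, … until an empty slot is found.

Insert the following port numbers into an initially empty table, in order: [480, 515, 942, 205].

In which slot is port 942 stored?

1

Insert 480: h=6, slot 6 empty -> index 6.
Insert 515: h=6, slot 6 occupied -> index 0.
Insert 942: h=6, slots 6,0 occupied -> index 1.
Insert 205: h=5, slot 5 empty -> index 5.
Table: [515, 942, ., ., ., 205, 480]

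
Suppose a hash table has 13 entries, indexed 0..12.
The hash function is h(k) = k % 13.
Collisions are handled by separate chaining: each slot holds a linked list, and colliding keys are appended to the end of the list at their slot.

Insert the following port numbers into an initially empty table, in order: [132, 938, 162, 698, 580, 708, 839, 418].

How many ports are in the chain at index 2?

3

132 -> bucket 2
938 -> bucket 2 (collision)
162 -> bucket 6
698 -> bucket 9
580 -> bucket 8
708 -> bucket 6 (collision)
839 -> bucket 7
418 -> bucket 2 (collision)
Final buckets:
0: .
1: .
2: 132 -> 938 -> 418
3: .
4: .
5: .
6: 162 -> 708
7: 839
8: 580
9: 698
10: .
11: .
12: .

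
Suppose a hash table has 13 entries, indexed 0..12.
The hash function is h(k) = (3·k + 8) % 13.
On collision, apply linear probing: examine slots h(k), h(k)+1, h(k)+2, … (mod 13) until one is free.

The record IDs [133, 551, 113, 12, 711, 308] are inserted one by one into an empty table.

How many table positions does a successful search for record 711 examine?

Insert 133: h=4, slot 4 empty => index 4.
Insert 551: h=10, slot 10 empty => index 10.
Insert 113: h=9, slot 9 empty => index 9.
Insert 12: h=5, slot 5 empty => index 5.
Insert 711: h=9, slots 9,10 occupied => index 11.
Insert 308: h=9, slots 9,10,11 occupied => index 12.
Table: [_, _, _, _, 133, 12, _, _, _, 113, 551, 711, 308]
Lookup 711: h=9, probe 9,10,11 → found at 11.

3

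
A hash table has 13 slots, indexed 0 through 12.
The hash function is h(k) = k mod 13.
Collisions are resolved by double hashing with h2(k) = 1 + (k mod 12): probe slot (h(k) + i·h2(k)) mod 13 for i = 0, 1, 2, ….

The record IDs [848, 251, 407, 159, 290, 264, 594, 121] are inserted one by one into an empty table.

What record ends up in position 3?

848

848 hashes to 3; slot 3 is free => place at 3.
251 hashes to 4; slot 4 is free => place at 4.
407 hashes to 4, h2=12; 4,3 taken => place at 2.
159 hashes to 3, h2=4; 3 taken => place at 7.
290 hashes to 4, h2=3; 4,7 taken => place at 10.
264 hashes to 4, h2=1; 4 taken => place at 5.
594 hashes to 9; slot 9 is free => place at 9.
121 hashes to 4, h2=2; 4 taken => place at 6.
Table: [∅, ∅, 407, 848, 251, 264, 121, 159, ∅, 594, 290, ∅, ∅]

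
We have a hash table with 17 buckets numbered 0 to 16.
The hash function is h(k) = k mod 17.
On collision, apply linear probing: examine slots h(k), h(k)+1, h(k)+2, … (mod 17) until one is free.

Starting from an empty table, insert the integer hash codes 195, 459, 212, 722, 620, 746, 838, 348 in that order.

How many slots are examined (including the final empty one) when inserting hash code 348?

195: h=8 → slot 8
459: h=0 → slot 0
212: h=8, probe 8,9 → slot 9
722: h=8, probe 8,9,10 → slot 10
620: h=8, probe 8,9,10,11 → slot 11
746: h=15 → slot 15
838: h=5 → slot 5
348: h=8, probe 8,9,10,11,12 → slot 12
Table: [459, _, _, _, _, 838, _, _, 195, 212, 722, 620, 348, _, _, 746, _]

5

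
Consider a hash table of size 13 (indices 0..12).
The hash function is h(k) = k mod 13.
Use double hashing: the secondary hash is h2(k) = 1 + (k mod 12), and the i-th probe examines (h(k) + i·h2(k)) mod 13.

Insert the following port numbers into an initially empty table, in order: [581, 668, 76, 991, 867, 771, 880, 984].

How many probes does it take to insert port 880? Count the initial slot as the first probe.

2

581 hashes to 9; slot 9 is free → place at 9.
668 hashes to 5; slot 5 is free → place at 5.
76 hashes to 11; slot 11 is free → place at 11.
991 hashes to 3; slot 3 is free → place at 3.
867 hashes to 9, h2=4; 9 taken → place at 0.
771 hashes to 4; slot 4 is free → place at 4.
880 hashes to 9, h2=5; 9 taken → place at 1.
984 hashes to 9, h2=1; 9 taken → place at 10.
Table: [867, 880, ., 991, 771, 668, ., ., ., 581, 984, 76, .]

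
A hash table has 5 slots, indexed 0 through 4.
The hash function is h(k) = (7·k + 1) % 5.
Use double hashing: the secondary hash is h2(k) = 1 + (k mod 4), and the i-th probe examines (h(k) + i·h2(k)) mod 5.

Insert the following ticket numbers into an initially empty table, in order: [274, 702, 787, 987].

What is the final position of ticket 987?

274: h=4 => slot 4
702: h=0 => slot 0
787: h=0, h2=4, probe 0,4,3 => slot 3
987: h=0, h2=4, probe 0,4,3,2 => slot 2
Table: [702, _, 987, 787, 274]

2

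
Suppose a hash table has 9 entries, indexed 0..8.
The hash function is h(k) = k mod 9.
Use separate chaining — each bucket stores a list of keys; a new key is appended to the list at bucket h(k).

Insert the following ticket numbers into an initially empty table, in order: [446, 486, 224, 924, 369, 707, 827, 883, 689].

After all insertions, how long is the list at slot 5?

Insert 446: h=5, bucket 5 empty → new chain.
Insert 486: h=0, bucket 0 empty → new chain.
Insert 224: h=8, bucket 8 empty → new chain.
Insert 924: h=6, bucket 6 empty → new chain.
Insert 369: h=0, bucket 0 nonempty → append to chain.
Insert 707: h=5, bucket 5 nonempty → append to chain.
Insert 827: h=8, bucket 8 nonempty → append to chain.
Insert 883: h=1, bucket 1 empty → new chain.
Insert 689: h=5, bucket 5 nonempty → append to chain.
Final buckets:
0: 486 -> 369
1: 883
2: _
3: _
4: _
5: 446 -> 707 -> 689
6: 924
7: _
8: 224 -> 827

3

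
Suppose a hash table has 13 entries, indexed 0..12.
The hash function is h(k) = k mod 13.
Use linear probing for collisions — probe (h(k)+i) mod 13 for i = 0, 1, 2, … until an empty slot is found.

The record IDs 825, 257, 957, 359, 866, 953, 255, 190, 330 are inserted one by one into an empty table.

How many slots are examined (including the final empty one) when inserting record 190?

6

Insert 825: h=6, slot 6 empty => index 6.
Insert 257: h=10, slot 10 empty => index 10.
Insert 957: h=8, slot 8 empty => index 8.
Insert 359: h=8, slot 8 occupied => index 9.
Insert 866: h=8, slots 8,9,10 occupied => index 11.
Insert 953: h=4, slot 4 empty => index 4.
Insert 255: h=8, slots 8,9,10,11 occupied => index 12.
Insert 190: h=8, slots 8,9,10,11,12 occupied => index 0.
Insert 330: h=5, slot 5 empty => index 5.
Table: [190, ∅, ∅, ∅, 953, 330, 825, ∅, 957, 359, 257, 866, 255]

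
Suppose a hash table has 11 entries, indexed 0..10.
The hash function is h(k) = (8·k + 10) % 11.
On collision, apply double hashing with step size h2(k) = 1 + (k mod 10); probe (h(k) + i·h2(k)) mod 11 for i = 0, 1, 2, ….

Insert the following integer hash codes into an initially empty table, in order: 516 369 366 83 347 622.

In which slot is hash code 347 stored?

516 hashes to 2; slot 2 is free → place at 2.
369 hashes to 3; slot 3 is free → place at 3.
366 hashes to 1; slot 1 is free → place at 1.
83 hashes to 3, h2=4; 3 taken → place at 7.
347 hashes to 3, h2=8; 3 taken → place at 0.
622 hashes to 3, h2=3; 3 taken → place at 6.
Table: [347, 366, 516, 369, -, -, 622, 83, -, -, -]

0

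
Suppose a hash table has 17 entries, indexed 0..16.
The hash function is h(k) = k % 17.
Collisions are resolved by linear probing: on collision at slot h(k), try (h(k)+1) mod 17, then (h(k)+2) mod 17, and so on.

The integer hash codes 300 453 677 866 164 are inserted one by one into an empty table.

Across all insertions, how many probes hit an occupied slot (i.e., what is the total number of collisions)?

Insert 300: h=11, slot 11 empty => index 11.
Insert 453: h=11, slot 11 occupied => index 12.
Insert 677: h=14, slot 14 empty => index 14.
Insert 866: h=16, slot 16 empty => index 16.
Insert 164: h=11, slots 11,12 occupied => index 13.
Table: [-, -, -, -, -, -, -, -, -, -, -, 300, 453, 164, 677, -, 866]

3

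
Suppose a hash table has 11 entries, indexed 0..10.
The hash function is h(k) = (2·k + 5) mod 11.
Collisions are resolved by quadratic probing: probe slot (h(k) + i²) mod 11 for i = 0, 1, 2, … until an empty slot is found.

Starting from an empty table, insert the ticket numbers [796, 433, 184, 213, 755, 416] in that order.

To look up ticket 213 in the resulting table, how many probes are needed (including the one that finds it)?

796: h=2 => slot 2
433: h=2, probe 2,3 => slot 3
184: h=10 => slot 10
213: h=2, probe 2,3,6 => slot 6
755: h=8 => slot 8
416: h=1 => slot 1
Table: [∅, 416, 796, 433, ∅, ∅, 213, ∅, 755, ∅, 184]
Lookup 213: h=2, probe 2,3,6 → found at 6.

3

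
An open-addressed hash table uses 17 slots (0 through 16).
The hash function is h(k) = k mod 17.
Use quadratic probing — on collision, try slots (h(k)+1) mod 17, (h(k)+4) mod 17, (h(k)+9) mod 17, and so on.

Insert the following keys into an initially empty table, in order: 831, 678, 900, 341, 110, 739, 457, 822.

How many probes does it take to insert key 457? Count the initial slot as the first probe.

831 hashes to 15; slot 15 is free -> place at 15.
678 hashes to 15; 15 taken -> place at 16.
900 hashes to 16; 16 taken -> place at 0.
341 hashes to 1; slot 1 is free -> place at 1.
110 hashes to 8; slot 8 is free -> place at 8.
739 hashes to 8; 8 taken -> place at 9.
457 hashes to 15; 15,16 taken -> place at 2.
822 hashes to 6; slot 6 is free -> place at 6.
Table: [900, 341, 457, —, —, —, 822, —, 110, 739, —, —, —, —, —, 831, 678]

3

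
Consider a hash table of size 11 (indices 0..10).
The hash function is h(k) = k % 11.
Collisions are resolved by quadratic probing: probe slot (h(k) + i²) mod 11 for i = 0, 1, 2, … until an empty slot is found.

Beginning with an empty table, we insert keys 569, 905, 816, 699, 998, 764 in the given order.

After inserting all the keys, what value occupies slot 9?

569: h=8 -> slot 8
905: h=3 -> slot 3
816: h=2 -> slot 2
699: h=6 -> slot 6
998: h=8, probe 8,9 -> slot 9
764: h=5 -> slot 5
Table: [—, —, 816, 905, —, 764, 699, —, 569, 998, —]

998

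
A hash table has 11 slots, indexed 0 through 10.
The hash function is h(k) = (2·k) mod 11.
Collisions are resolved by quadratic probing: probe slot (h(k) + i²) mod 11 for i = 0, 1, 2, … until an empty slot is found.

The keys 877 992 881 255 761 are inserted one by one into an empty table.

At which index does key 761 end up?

9

877 hashes to 5; slot 5 is free → place at 5.
992 hashes to 4; slot 4 is free → place at 4.
881 hashes to 2; slot 2 is free → place at 2.
255 hashes to 4; 4,5 taken → place at 8.
761 hashes to 4; 4,5,8,2 taken → place at 9.
Table: [-, -, 881, -, 992, 877, -, -, 255, 761, -]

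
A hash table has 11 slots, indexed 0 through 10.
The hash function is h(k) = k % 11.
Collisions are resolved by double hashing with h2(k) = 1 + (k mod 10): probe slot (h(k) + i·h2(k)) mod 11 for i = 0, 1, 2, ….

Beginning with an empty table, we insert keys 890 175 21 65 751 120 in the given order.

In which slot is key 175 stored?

5

890: h=10 => slot 10
175: h=10, h2=6, probe 10,5 => slot 5
21: h=10, h2=2, probe 10,1 => slot 1
65: h=10, h2=6, probe 10,5,0 => slot 0
751: h=3 => slot 3
120: h=10, h2=1, probe 10,0,1,2 => slot 2
Table: [65, 21, 120, 751, —, 175, —, —, —, —, 890]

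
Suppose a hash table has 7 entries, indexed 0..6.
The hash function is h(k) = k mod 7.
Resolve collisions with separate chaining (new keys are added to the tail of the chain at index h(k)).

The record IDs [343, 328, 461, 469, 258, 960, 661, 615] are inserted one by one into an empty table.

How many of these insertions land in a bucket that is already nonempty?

4

Insert 343: h=0, bucket 0 empty -> new chain.
Insert 328: h=6, bucket 6 empty -> new chain.
Insert 461: h=6, bucket 6 nonempty -> append to chain.
Insert 469: h=0, bucket 0 nonempty -> append to chain.
Insert 258: h=6, bucket 6 nonempty -> append to chain.
Insert 960: h=1, bucket 1 empty -> new chain.
Insert 661: h=3, bucket 3 empty -> new chain.
Insert 615: h=6, bucket 6 nonempty -> append to chain.
Final buckets:
0: 343 -> 469
1: 960
2: .
3: 661
4: .
5: .
6: 328 -> 461 -> 258 -> 615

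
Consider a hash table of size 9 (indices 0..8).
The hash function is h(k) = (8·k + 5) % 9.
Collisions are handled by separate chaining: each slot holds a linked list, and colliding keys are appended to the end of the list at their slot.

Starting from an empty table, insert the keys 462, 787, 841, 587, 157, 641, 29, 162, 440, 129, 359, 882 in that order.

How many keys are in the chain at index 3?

3

Insert 462: h=2, bucket 2 empty -> new chain.
Insert 787: h=1, bucket 1 empty -> new chain.
Insert 841: h=1, bucket 1 nonempty -> append to chain.
Insert 587: h=3, bucket 3 empty -> new chain.
Insert 157: h=1, bucket 1 nonempty -> append to chain.
Insert 641: h=3, bucket 3 nonempty -> append to chain.
Insert 29: h=3, bucket 3 nonempty -> append to chain.
Insert 162: h=5, bucket 5 empty -> new chain.
Insert 440: h=6, bucket 6 empty -> new chain.
Insert 129: h=2, bucket 2 nonempty -> append to chain.
Insert 359: h=6, bucket 6 nonempty -> append to chain.
Insert 882: h=5, bucket 5 nonempty -> append to chain.
Final buckets:
0: —
1: 787 -> 841 -> 157
2: 462 -> 129
3: 587 -> 641 -> 29
4: —
5: 162 -> 882
6: 440 -> 359
7: —
8: —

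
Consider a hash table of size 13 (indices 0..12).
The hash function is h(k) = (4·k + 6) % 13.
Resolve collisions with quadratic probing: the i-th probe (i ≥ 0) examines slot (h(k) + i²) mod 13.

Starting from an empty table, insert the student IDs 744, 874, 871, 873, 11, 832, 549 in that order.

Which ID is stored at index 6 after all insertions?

Insert 744: h=5, slot 5 empty => index 5.
Insert 874: h=5, slot 5 occupied => index 6.
Insert 871: h=6, slot 6 occupied => index 7.
Insert 873: h=1, slot 1 empty => index 1.
Insert 11: h=11, slot 11 empty => index 11.
Insert 832: h=6, slots 6,7 occupied => index 10.
Insert 549: h=5, slots 5,6 occupied => index 9.
Table: [-, 873, -, -, -, 744, 874, 871, -, 549, 832, 11, -]

874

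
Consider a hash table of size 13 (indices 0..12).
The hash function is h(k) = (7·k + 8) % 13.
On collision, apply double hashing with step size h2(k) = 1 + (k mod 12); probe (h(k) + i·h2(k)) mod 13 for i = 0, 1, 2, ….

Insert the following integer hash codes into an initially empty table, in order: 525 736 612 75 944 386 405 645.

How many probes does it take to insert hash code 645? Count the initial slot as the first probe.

4

Insert 525: h=4, slot 4 empty -> index 4.
Insert 736: h=12, slot 12 empty -> index 12.
Insert 612: h=2, slot 2 empty -> index 2.
Insert 75: h=0, slot 0 empty -> index 0.
Insert 944: h=12, h2=9, slot 12 occupied -> index 8.
Insert 386: h=6, slot 6 empty -> index 6.
Insert 405: h=9, slot 9 empty -> index 9.
Insert 645: h=12, h2=10, slots 12,9,6 occupied -> index 3.
Table: [75, _, 612, 645, 525, _, 386, _, 944, 405, _, _, 736]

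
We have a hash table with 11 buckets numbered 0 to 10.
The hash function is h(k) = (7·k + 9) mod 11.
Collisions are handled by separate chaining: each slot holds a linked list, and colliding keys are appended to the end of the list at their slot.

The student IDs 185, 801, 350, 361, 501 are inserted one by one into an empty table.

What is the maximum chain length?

4

185 -> bucket 6
801 -> bucket 6 (collision)
350 -> bucket 6 (collision)
361 -> bucket 6 (collision)
501 -> bucket 7
Final buckets:
0: —
1: —
2: —
3: —
4: —
5: —
6: 185 -> 801 -> 350 -> 361
7: 501
8: —
9: —
10: —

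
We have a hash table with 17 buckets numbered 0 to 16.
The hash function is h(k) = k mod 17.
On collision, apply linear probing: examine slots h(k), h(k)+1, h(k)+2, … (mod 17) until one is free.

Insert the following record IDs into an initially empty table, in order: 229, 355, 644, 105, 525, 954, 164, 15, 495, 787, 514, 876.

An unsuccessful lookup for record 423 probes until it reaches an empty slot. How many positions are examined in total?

Insert 229: h=8, slot 8 empty -> index 8.
Insert 355: h=15, slot 15 empty -> index 15.
Insert 644: h=15, slot 15 occupied -> index 16.
Insert 105: h=3, slot 3 empty -> index 3.
Insert 525: h=15, slots 15,16 occupied -> index 0.
Insert 954: h=2, slot 2 empty -> index 2.
Insert 164: h=11, slot 11 empty -> index 11.
Insert 15: h=15, slots 15,16,0 occupied -> index 1.
Insert 495: h=2, slots 2,3 occupied -> index 4.
Insert 787: h=5, slot 5 empty -> index 5.
Insert 514: h=4, slots 4,5 occupied -> index 6.
Insert 876: h=9, slot 9 empty -> index 9.
Table: [525, 15, 954, 105, 495, 787, 514, -, 229, 876, -, 164, -, -, -, 355, 644]
Lookup 423: h=15, probe 15,16,0,1,2,3,4,5,6,7 → slot 7 empty, not found.

10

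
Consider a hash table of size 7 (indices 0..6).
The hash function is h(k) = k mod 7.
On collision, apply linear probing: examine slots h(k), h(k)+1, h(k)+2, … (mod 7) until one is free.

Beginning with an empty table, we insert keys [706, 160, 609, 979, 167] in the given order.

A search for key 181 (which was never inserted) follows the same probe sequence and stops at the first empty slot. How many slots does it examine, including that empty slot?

706 hashes to 6; slot 6 is free → place at 6.
160 hashes to 6; 6 taken → place at 0.
609 hashes to 0; 0 taken → place at 1.
979 hashes to 6; 6,0,1 taken → place at 2.
167 hashes to 6; 6,0,1,2 taken → place at 3.
Table: [160, 609, 979, 167, ., ., 706]
Lookup 181: h=6, probe 6,0,1,2,3,4 → slot 4 empty, not found.

6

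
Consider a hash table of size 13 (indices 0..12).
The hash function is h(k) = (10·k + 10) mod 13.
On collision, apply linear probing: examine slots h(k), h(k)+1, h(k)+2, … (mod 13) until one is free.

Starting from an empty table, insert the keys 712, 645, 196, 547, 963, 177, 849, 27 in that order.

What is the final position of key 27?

712: h=6 -> slot 6
645: h=12 -> slot 12
196: h=7 -> slot 7
547: h=7, probe 7,8 -> slot 8
963: h=7, probe 7,8,9 -> slot 9
177: h=12, probe 12,0 -> slot 0
849: h=11 -> slot 11
27: h=7, probe 7,8,9,10 -> slot 10
Table: [177, -, -, -, -, -, 712, 196, 547, 963, 27, 849, 645]

10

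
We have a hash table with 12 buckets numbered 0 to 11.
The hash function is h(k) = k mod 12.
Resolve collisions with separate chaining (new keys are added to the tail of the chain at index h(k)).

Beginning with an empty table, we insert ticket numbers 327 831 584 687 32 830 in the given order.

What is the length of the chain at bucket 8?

327 -> bucket 3
831 -> bucket 3 (collision)
584 -> bucket 8
687 -> bucket 3 (collision)
32 -> bucket 8 (collision)
830 -> bucket 2
Final buckets:
0: ∅
1: ∅
2: 830
3: 327 -> 831 -> 687
4: ∅
5: ∅
6: ∅
7: ∅
8: 584 -> 32
9: ∅
10: ∅
11: ∅

2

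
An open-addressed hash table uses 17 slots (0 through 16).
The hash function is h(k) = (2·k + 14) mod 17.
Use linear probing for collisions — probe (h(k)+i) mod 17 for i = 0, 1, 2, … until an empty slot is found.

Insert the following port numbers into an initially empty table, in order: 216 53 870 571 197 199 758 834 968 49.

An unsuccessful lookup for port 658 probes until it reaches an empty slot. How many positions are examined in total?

Insert 216: h=4, slot 4 empty → index 4.
Insert 53: h=1, slot 1 empty → index 1.
Insert 870: h=3, slot 3 empty → index 3.
Insert 571: h=0, slot 0 empty → index 0.
Insert 197: h=0, slots 0,1 occupied → index 2.
Insert 199: h=4, slot 4 occupied → index 5.
Insert 758: h=0, slots 0,1,2,3,4,5 occupied → index 6.
Insert 834: h=16, slot 16 empty → index 16.
Insert 968: h=12, slot 12 empty → index 12.
Insert 49: h=10, slot 10 empty → index 10.
Table: [571, 53, 197, 870, 216, 199, 758, ∅, ∅, ∅, 49, ∅, 968, ∅, ∅, ∅, 834]
Lookup 658: h=4, probe 4,5,6,7 → slot 7 empty, not found.

4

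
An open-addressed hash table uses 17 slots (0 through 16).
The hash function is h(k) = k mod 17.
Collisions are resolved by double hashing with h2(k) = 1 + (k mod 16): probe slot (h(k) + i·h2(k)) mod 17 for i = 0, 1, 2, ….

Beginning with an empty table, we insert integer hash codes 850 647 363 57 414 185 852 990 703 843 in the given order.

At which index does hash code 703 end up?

5

850: h=0 -> slot 0
647: h=1 -> slot 1
363: h=6 -> slot 6
57: h=6, h2=10, probe 6,16 -> slot 16
414: h=6, h2=15, probe 6,4 -> slot 4
185: h=15 -> slot 15
852: h=2 -> slot 2
990: h=4, h2=15, probe 4,2,0,15,13 -> slot 13
703: h=6, h2=16, probe 6,5 -> slot 5
843: h=10 -> slot 10
Table: [850, 647, 852, -, 414, 703, 363, -, -, -, 843, -, -, 990, -, 185, 57]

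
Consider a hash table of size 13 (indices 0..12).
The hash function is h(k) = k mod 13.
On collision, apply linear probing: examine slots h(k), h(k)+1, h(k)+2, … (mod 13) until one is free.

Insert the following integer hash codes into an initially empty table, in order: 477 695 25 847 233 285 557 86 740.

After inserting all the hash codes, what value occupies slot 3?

477 hashes to 9; slot 9 is free -> place at 9.
695 hashes to 6; slot 6 is free -> place at 6.
25 hashes to 12; slot 12 is free -> place at 12.
847 hashes to 2; slot 2 is free -> place at 2.
233 hashes to 12; 12 taken -> place at 0.
285 hashes to 12; 12,0 taken -> place at 1.
557 hashes to 11; slot 11 is free -> place at 11.
86 hashes to 8; slot 8 is free -> place at 8.
740 hashes to 12; 12,0,1,2 taken -> place at 3.
Table: [233, 285, 847, 740, ., ., 695, ., 86, 477, ., 557, 25]

740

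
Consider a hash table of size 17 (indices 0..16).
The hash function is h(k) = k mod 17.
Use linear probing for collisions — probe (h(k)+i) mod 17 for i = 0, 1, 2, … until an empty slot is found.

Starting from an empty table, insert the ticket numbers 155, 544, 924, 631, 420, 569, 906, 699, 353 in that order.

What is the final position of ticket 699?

4

155 hashes to 2; slot 2 is free => place at 2.
544 hashes to 0; slot 0 is free => place at 0.
924 hashes to 6; slot 6 is free => place at 6.
631 hashes to 2; 2 taken => place at 3.
420 hashes to 12; slot 12 is free => place at 12.
569 hashes to 8; slot 8 is free => place at 8.
906 hashes to 5; slot 5 is free => place at 5.
699 hashes to 2; 2,3 taken => place at 4.
353 hashes to 13; slot 13 is free => place at 13.
Table: [544, ∅, 155, 631, 699, 906, 924, ∅, 569, ∅, ∅, ∅, 420, 353, ∅, ∅, ∅]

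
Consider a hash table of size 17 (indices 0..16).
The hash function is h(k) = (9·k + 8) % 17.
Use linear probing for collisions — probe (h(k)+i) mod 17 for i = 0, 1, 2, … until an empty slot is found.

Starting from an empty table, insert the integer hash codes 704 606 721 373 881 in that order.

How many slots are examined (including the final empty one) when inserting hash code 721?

2

704 hashes to 3; slot 3 is free => place at 3.
606 hashes to 5; slot 5 is free => place at 5.
721 hashes to 3; 3 taken => place at 4.
373 hashes to 16; slot 16 is free => place at 16.
881 hashes to 15; slot 15 is free => place at 15.
Table: [∅, ∅, ∅, 704, 721, 606, ∅, ∅, ∅, ∅, ∅, ∅, ∅, ∅, ∅, 881, 373]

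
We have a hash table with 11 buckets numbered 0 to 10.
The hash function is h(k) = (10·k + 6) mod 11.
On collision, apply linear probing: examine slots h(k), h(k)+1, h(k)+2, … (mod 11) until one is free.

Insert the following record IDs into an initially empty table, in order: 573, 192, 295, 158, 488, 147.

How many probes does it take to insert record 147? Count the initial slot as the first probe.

Insert 573: h=5, slot 5 empty => index 5.
Insert 192: h=1, slot 1 empty => index 1.
Insert 295: h=8, slot 8 empty => index 8.
Insert 158: h=2, slot 2 empty => index 2.
Insert 488: h=2, slot 2 occupied => index 3.
Insert 147: h=2, slots 2,3 occupied => index 4.
Table: [_, 192, 158, 488, 147, 573, _, _, 295, _, _]

3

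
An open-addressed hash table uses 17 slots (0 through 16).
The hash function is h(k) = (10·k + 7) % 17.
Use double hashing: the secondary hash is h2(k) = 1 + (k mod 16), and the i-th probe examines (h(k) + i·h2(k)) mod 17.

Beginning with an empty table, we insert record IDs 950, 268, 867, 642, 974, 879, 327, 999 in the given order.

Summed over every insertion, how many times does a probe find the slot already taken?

Insert 950: h=4, slot 4 empty → index 4.
Insert 268: h=1, slot 1 empty → index 1.
Insert 867: h=7, slot 7 empty → index 7.
Insert 642: h=1, h2=3, slots 1,4,7 occupied → index 10.
Insert 974: h=6, slot 6 empty → index 6.
Insert 879: h=8, slot 8 empty → index 8.
Insert 327: h=13, slot 13 empty → index 13.
Insert 999: h=1, h2=8, slot 1 occupied → index 9.
Table: [-, 268, -, -, 950, -, 974, 867, 879, 999, 642, -, -, 327, -, -, -]

4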